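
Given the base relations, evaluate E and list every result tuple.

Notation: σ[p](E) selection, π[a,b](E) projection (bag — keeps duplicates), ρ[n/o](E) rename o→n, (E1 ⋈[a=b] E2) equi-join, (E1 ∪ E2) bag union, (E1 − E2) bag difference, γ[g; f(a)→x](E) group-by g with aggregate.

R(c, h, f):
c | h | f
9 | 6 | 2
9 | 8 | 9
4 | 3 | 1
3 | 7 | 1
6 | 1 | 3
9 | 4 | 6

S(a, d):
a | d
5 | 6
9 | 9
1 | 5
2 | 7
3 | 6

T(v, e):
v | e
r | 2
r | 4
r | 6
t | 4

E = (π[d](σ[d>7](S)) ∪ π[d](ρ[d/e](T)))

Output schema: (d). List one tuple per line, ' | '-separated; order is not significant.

Per-node cardinality:
  S → 5
  σ[d>7](S) → 1
  π[d](σ[d>7](S)) → 1
  T → 4
  ρ[d/e](T) → 4
  π[d](ρ[d/e](T)) → 4
  (π[d](σ[d>7](S)) ∪ π[d](ρ[d/e](T))) → 5

== RESULT ==
d
2
4
4
6
9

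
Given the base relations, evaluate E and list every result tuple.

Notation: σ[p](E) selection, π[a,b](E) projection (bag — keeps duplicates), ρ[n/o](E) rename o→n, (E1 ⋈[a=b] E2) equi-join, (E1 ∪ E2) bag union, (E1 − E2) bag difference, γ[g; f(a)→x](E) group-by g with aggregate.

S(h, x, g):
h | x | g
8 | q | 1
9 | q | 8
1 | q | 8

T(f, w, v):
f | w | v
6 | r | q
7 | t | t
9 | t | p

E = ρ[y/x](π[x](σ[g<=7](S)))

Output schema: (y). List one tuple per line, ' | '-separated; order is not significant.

Stepwise |·|:
  S → 3
  σ[g<=7](S) → 1
  π[x](σ[g<=7](S)) → 1
  ρ[y/x](π[x](σ[g<=7](S))) → 1

== RESULT ==
y
q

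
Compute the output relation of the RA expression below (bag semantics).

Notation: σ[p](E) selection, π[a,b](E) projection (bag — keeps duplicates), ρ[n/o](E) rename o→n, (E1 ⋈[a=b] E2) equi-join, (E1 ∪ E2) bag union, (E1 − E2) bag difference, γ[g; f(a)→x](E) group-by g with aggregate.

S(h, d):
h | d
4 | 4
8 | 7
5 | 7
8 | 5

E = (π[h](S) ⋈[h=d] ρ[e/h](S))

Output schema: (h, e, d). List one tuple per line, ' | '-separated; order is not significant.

Stepwise |·|:
  S → 4
  π[h](S) → 4
  S → 4
  ρ[e/h](S) → 4
  (π[h](S) ⋈[h=d] ρ[e/h](S)) → 2

== RESULT ==
h | e | d
4 | 4 | 4
5 | 8 | 5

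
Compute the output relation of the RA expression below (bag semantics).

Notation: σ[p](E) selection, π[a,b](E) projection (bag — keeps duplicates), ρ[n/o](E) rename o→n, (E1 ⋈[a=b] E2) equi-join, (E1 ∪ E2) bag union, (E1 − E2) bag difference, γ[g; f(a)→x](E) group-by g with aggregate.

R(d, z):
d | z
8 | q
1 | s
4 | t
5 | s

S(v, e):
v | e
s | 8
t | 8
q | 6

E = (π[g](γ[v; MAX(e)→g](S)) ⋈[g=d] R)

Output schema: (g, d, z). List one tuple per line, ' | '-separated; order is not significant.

Subexpression sizes:
  S → 3
  γ[v; MAX(e)→g](S) → 3
  π[g](γ[v; MAX(e)→g](S)) → 3
  R → 4
  (π[g](γ[v; MAX(e)→g](S)) ⋈[g=d] R) → 2

== RESULT ==
g | d | z
8 | 8 | q
8 | 8 | q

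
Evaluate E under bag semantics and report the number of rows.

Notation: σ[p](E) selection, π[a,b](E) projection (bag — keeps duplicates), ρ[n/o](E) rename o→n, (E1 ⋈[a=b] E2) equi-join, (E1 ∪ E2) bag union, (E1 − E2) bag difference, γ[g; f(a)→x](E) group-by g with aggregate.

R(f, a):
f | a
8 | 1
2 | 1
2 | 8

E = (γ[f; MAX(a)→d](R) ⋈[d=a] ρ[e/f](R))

Subexpression sizes:
  R → 3
  γ[f; MAX(a)→d](R) → 2
  R → 3
  ρ[e/f](R) → 3
  (γ[f; MAX(a)→d](R) ⋈[d=a] ρ[e/f](R)) → 3

|E| = 3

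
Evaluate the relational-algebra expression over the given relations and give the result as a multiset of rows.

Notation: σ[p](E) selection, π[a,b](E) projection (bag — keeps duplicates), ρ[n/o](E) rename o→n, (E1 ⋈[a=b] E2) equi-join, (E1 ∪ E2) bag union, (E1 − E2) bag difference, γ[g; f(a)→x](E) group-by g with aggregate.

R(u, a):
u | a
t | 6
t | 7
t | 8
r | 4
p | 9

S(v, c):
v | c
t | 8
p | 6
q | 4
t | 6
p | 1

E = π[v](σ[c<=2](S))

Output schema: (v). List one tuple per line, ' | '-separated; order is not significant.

Row counts bottom-up:
  S → 5
  σ[c<=2](S) → 1
  π[v](σ[c<=2](S)) → 1

== RESULT ==
v
p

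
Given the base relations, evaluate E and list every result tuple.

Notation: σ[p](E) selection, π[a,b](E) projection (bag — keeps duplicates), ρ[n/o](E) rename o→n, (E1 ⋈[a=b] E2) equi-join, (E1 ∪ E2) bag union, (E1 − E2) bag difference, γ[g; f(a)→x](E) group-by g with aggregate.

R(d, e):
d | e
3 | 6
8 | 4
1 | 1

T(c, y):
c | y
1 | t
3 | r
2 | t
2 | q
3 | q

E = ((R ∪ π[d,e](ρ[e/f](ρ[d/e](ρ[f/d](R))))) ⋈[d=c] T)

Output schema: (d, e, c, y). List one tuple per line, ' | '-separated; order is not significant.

Per-node cardinality:
  R → 3
  R → 3
  ρ[f/d](R) → 3
  ρ[d/e](ρ[f/d](R)) → 3
  ρ[e/f](ρ[d/e](ρ[f/d](R))) → 3
  π[d,e](ρ[e/f](ρ[d/e](ρ[f/d](R)))) → 3
  (R ∪ π[d,e](ρ[e/f](ρ[d/e](ρ[f/d](R))))) → 6
  T → 5
  ((R ∪ π[d,e](ρ[e/f](ρ[d/e](ρ[f/d](R))))) ⋈[d=c] T) → 4

== RESULT ==
d | e | c | y
1 | 1 | 1 | t
1 | 1 | 1 | t
3 | 6 | 3 | q
3 | 6 | 3 | r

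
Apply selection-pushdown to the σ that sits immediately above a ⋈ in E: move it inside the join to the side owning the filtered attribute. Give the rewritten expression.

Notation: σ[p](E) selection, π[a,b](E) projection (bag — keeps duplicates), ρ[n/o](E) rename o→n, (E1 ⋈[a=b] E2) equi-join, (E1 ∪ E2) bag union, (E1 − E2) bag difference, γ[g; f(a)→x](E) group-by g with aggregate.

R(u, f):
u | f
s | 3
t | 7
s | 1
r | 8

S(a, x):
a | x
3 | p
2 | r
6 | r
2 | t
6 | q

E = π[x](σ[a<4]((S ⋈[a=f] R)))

σ filters on a, owned by the left side.
E' = π[x]((σ[a<4](S) ⋈[a=f] R))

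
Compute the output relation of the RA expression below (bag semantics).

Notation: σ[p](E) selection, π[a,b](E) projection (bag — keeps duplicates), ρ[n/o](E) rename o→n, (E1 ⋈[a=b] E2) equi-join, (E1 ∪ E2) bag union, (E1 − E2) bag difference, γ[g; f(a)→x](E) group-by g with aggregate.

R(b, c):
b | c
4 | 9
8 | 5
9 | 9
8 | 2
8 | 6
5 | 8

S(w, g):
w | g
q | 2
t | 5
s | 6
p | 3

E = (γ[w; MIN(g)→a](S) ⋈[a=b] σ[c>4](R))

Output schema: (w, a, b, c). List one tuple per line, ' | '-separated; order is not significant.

Row counts bottom-up:
  S → 4
  γ[w; MIN(g)→a](S) → 4
  R → 6
  σ[c>4](R) → 5
  (γ[w; MIN(g)→a](S) ⋈[a=b] σ[c>4](R)) → 1

== RESULT ==
w | a | b | c
t | 5 | 5 | 8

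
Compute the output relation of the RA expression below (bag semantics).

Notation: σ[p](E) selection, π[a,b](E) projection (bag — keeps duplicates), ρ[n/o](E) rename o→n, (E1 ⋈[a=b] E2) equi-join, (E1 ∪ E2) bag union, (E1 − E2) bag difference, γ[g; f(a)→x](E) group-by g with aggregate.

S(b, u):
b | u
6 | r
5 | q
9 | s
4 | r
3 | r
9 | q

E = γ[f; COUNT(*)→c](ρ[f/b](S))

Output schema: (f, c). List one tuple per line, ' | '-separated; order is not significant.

Per-node cardinality:
  S → 6
  ρ[f/b](S) → 6
  γ[f; COUNT(*)→c](ρ[f/b](S)) → 5

== RESULT ==
f | c
3 | 1
4 | 1
5 | 1
6 | 1
9 | 2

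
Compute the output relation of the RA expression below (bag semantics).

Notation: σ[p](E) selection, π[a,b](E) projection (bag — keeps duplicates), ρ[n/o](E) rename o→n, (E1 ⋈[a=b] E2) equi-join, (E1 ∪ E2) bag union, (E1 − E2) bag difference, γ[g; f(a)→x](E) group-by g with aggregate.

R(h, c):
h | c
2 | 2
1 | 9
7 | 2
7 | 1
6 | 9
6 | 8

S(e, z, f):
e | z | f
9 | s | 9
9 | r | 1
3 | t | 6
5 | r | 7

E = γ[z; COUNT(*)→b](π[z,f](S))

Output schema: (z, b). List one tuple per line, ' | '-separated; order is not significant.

Per-node cardinality:
  S → 4
  π[z,f](S) → 4
  γ[z; COUNT(*)→b](π[z,f](S)) → 3

== RESULT ==
z | b
r | 2
s | 1
t | 1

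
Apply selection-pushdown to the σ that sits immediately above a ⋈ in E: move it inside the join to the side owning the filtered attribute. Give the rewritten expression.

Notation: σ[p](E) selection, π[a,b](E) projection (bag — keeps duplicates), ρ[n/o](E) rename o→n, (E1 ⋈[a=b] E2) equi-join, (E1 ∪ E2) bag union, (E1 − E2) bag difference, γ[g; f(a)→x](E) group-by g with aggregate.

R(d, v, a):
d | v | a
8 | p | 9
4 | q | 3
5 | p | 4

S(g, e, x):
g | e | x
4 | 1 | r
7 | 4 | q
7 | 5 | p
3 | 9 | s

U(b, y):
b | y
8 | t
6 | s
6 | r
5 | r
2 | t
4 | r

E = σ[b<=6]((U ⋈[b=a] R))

σ filters on b, owned by the left side.
E' = (σ[b<=6](U) ⋈[b=a] R)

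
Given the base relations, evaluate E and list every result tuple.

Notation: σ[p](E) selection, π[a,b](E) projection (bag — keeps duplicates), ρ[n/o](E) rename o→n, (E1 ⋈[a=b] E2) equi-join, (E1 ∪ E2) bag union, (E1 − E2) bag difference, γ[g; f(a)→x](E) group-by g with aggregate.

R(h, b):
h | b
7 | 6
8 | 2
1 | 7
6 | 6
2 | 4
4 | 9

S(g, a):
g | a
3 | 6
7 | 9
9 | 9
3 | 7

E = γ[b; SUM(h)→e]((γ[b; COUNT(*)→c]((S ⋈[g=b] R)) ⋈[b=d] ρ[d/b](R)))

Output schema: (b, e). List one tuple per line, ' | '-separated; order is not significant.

Stepwise |·|:
  S → 4
  R → 6
  (S ⋈[g=b] R) → 2
  γ[b; COUNT(*)→c]((S ⋈[g=b] R)) → 2
  R → 6
  ρ[d/b](R) → 6
  (γ[b; COUNT(*)→c]((S ⋈[g=b] R)) ⋈[b=d] ρ[d/b](R)) → 2
  γ[b; SUM(h)→e]((γ[b; COUNT(*)→c]((S ⋈[g=b] R)) ⋈[b=d] ρ[d/b](R))) → 2

== RESULT ==
b | e
7 | 1
9 | 4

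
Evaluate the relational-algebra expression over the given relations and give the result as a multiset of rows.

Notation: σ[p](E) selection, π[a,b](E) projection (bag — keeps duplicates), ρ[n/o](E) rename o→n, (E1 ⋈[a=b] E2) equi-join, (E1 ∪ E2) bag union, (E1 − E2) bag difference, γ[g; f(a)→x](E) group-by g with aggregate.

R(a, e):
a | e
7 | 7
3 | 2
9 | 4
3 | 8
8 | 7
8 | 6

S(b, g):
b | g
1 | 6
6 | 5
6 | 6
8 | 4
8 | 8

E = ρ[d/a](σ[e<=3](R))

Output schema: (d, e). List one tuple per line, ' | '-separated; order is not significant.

Stepwise |·|:
  R → 6
  σ[e<=3](R) → 1
  ρ[d/a](σ[e<=3](R)) → 1

== RESULT ==
d | e
3 | 2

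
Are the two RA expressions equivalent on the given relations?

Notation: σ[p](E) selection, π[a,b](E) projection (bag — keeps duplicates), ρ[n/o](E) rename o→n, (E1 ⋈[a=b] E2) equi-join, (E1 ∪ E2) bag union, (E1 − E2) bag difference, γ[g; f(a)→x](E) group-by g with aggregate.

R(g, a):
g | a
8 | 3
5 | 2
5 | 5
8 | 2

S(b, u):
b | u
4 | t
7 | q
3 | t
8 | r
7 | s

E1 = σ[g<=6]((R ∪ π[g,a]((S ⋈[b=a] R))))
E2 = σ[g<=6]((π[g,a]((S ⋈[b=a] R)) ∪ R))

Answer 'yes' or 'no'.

E1 subexpression sizes:
  R → 4
  S → 5
  R → 4
  (S ⋈[b=a] R) → 1
  π[g,a]((S ⋈[b=a] R)) → 1
  (R ∪ π[g,a]((S ⋈[b=a] R))) → 5
  σ[g<=6]((R ∪ π[g,a]((S ⋈[b=a] R)))) → 2
E2 subexpression sizes:
  S → 5
  R → 4
  (S ⋈[b=a] R) → 1
  π[g,a]((S ⋈[b=a] R)) → 1
  R → 4
  (π[g,a]((S ⋈[b=a] R)) ∪ R) → 5
  σ[g<=6]((π[g,a]((S ⋈[b=a] R)) ∪ R)) → 2

E1 and E2 produce the same multiset:
g | a
5 | 2
5 | 5

yes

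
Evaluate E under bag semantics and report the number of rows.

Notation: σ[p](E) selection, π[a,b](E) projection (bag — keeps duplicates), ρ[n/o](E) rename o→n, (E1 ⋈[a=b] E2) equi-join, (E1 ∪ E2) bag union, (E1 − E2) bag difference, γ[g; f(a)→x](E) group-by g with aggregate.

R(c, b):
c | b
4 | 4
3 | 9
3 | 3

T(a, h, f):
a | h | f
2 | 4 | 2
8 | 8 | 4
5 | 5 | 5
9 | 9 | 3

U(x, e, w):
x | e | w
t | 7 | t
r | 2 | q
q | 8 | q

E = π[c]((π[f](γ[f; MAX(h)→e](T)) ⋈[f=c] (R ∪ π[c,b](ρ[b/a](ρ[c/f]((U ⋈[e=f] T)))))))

Subexpression sizes:
  T → 4
  γ[f; MAX(h)→e](T) → 4
  π[f](γ[f; MAX(h)→e](T)) → 4
  R → 3
  U → 3
  T → 4
  (U ⋈[e=f] T) → 1
  ρ[c/f]((U ⋈[e=f] T)) → 1
  ρ[b/a](ρ[c/f]((U ⋈[e=f] T))) → 1
  π[c,b](ρ[b/a](ρ[c/f]((U ⋈[e=f] T)))) → 1
  (R ∪ π[c,b](ρ[b/a](ρ[c/f]((U ⋈[e=f] T))))) → 4
  (π[f](γ[f; MAX(h)→e](T)) ⋈[f=c] (R ∪ π[c,b](ρ[b/a](ρ[c/f]((U ⋈[e=f] T)))))) → 4
  π[c]((π[f](γ[f; MAX(h)→e](T)) ⋈[f=c] (R ∪ π[c,b](ρ[b/a](ρ[c/f]((U ⋈[e=f] T))))))) → 4

|E| = 4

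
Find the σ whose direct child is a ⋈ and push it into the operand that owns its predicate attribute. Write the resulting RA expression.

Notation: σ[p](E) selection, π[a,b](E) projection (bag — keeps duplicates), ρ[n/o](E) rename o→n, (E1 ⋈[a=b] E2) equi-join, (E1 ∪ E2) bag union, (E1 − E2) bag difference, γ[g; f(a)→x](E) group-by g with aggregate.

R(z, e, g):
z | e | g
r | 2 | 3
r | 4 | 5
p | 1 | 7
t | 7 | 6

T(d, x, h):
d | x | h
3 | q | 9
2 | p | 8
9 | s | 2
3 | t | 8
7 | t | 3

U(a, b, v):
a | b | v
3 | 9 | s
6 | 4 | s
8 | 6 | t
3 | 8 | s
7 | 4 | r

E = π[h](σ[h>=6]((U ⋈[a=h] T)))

σ filters on h, owned by the right side.
E' = π[h]((U ⋈[a=h] σ[h>=6](T)))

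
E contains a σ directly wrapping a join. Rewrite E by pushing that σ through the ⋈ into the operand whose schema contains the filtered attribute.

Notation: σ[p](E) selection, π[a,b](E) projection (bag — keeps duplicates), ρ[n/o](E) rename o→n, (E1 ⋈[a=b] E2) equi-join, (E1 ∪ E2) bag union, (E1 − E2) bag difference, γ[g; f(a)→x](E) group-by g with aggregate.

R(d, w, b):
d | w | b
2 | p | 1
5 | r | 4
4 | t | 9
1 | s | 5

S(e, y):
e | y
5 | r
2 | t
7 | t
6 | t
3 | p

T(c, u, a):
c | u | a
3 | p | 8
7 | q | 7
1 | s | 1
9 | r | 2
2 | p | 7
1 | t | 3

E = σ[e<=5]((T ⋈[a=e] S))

σ filters on e, owned by the right side.
E' = (T ⋈[a=e] σ[e<=5](S))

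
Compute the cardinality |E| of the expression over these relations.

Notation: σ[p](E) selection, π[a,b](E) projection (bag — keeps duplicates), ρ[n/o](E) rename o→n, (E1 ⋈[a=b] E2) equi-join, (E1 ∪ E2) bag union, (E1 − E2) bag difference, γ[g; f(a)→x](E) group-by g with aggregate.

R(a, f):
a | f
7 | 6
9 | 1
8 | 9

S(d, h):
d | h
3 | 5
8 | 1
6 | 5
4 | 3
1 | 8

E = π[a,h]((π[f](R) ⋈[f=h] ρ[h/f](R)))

Per-node cardinality:
  R → 3
  π[f](R) → 3
  R → 3
  ρ[h/f](R) → 3
  (π[f](R) ⋈[f=h] ρ[h/f](R)) → 3
  π[a,h]((π[f](R) ⋈[f=h] ρ[h/f](R))) → 3

|E| = 3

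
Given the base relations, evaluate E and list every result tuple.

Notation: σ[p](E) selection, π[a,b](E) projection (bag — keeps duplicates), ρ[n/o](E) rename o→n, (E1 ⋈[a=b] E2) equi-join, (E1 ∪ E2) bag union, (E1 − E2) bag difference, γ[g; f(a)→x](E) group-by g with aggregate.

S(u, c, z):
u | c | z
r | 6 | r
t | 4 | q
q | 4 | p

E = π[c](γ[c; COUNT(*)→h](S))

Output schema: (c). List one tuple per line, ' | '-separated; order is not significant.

Subexpression sizes:
  S → 3
  γ[c; COUNT(*)→h](S) → 2
  π[c](γ[c; COUNT(*)→h](S)) → 2

== RESULT ==
c
4
6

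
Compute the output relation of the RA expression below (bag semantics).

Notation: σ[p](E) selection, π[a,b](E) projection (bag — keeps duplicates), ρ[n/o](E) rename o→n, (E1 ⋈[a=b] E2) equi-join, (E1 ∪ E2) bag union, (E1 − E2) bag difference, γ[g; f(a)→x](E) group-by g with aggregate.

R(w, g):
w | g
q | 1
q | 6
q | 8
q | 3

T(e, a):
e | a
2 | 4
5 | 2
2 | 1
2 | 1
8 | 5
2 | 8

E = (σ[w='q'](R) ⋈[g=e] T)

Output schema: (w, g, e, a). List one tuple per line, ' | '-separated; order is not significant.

Stepwise |·|:
  R → 4
  σ[w='q'](R) → 4
  T → 6
  (σ[w='q'](R) ⋈[g=e] T) → 1

== RESULT ==
w | g | e | a
q | 8 | 8 | 5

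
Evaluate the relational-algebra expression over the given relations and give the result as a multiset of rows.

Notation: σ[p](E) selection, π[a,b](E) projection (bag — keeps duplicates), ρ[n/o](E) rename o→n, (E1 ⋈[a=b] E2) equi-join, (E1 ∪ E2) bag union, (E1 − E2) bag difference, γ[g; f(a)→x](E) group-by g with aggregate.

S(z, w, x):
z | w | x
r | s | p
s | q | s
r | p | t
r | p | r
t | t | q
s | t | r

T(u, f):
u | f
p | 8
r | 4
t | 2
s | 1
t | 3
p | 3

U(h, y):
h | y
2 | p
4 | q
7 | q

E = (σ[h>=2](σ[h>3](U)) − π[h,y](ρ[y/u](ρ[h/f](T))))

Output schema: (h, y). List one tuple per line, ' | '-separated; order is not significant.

Subexpression sizes:
  U → 3
  σ[h>3](U) → 2
  σ[h>=2](σ[h>3](U)) → 2
  T → 6
  ρ[h/f](T) → 6
  ρ[y/u](ρ[h/f](T)) → 6
  π[h,y](ρ[y/u](ρ[h/f](T))) → 6
  (σ[h>=2](σ[h>3](U)) − π[h,y](ρ[y/u](ρ[h/f](T)))) → 2

== RESULT ==
h | y
4 | q
7 | q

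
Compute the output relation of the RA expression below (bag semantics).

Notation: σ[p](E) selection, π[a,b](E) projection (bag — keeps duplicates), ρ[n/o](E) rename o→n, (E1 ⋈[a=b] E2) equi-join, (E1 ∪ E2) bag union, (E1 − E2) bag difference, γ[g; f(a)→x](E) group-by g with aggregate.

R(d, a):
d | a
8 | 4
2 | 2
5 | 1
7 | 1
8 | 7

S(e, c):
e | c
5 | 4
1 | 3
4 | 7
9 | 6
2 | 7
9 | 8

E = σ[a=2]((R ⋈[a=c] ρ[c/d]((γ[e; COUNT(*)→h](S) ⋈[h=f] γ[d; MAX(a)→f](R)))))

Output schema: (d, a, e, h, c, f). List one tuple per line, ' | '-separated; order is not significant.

Subexpression sizes:
  R → 5
  S → 6
  γ[e; COUNT(*)→h](S) → 5
  R → 5
  γ[d; MAX(a)→f](R) → 4
  (γ[e; COUNT(*)→h](S) ⋈[h=f] γ[d; MAX(a)→f](R)) → 9
  ρ[c/d]((γ[e; COUNT(*)→h](S) ⋈[h=f] γ[d; MAX(a)→f](R))) → 9
  (R ⋈[a=c] ρ[c/d]((γ[e; COUNT(*)→h](S) ⋈[h=f] γ[d; MAX(a)→f](R)))) → 5
  σ[a=2]((R ⋈[a=c] ρ[c/d]((γ[e; COUNT(*)→h](S) ⋈[h=f] γ[d; MAX(a)→f](R))))) → 1

== RESULT ==
d | a | e | h | c | f
2 | 2 | 9 | 2 | 2 | 2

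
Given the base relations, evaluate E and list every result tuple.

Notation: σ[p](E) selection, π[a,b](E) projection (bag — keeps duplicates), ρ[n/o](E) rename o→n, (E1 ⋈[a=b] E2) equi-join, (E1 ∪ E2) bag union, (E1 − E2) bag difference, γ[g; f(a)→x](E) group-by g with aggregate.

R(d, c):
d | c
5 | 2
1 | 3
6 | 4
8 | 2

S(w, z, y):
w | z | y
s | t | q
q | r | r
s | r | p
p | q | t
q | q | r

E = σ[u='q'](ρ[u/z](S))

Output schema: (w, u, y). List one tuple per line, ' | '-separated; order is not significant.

Subexpression sizes:
  S → 5
  ρ[u/z](S) → 5
  σ[u='q'](ρ[u/z](S)) → 2

== RESULT ==
w | u | y
p | q | t
q | q | r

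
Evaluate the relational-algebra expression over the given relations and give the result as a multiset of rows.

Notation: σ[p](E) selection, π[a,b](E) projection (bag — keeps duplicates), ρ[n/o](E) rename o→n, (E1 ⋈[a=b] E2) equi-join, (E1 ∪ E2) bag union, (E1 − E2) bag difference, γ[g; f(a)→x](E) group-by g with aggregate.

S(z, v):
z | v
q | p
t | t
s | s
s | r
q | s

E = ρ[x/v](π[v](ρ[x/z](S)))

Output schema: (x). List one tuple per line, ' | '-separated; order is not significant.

Row counts bottom-up:
  S → 5
  ρ[x/z](S) → 5
  π[v](ρ[x/z](S)) → 5
  ρ[x/v](π[v](ρ[x/z](S))) → 5

== RESULT ==
x
p
r
s
s
t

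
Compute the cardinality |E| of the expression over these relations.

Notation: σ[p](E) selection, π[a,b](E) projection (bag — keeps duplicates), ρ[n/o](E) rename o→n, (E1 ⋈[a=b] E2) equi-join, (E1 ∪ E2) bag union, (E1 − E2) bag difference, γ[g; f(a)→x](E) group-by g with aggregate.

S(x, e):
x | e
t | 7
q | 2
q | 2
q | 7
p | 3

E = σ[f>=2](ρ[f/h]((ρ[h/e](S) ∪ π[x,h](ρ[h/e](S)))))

Per-node cardinality:
  S → 5
  ρ[h/e](S) → 5
  S → 5
  ρ[h/e](S) → 5
  π[x,h](ρ[h/e](S)) → 5
  (ρ[h/e](S) ∪ π[x,h](ρ[h/e](S))) → 10
  ρ[f/h]((ρ[h/e](S) ∪ π[x,h](ρ[h/e](S)))) → 10
  σ[f>=2](ρ[f/h]((ρ[h/e](S) ∪ π[x,h](ρ[h/e](S))))) → 10

|E| = 10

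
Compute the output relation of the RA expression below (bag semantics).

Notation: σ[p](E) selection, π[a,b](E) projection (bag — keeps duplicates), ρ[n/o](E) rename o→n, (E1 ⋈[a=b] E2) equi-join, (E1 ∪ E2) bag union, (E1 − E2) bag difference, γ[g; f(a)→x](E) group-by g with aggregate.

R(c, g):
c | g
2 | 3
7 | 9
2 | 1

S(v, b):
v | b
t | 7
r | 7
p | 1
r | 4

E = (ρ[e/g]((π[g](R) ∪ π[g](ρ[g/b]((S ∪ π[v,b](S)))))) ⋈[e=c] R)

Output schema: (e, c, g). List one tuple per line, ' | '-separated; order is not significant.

Per-node cardinality:
  R → 3
  π[g](R) → 3
  S → 4
  S → 4
  π[v,b](S) → 4
  (S ∪ π[v,b](S)) → 8
  ρ[g/b]((S ∪ π[v,b](S))) → 8
  π[g](ρ[g/b]((S ∪ π[v,b](S)))) → 8
  (π[g](R) ∪ π[g](ρ[g/b]((S ∪ π[v,b](S))))) → 11
  ρ[e/g]((π[g](R) ∪ π[g](ρ[g/b]((S ∪ π[v,b](S)))))) → 11
  R → 3
  (ρ[e/g]((π[g](R) ∪ π[g](ρ[g/b]((S ∪ π[v,b](S)))))) ⋈[e=c] R) → 4

== RESULT ==
e | c | g
7 | 7 | 9
7 | 7 | 9
7 | 7 | 9
7 | 7 | 9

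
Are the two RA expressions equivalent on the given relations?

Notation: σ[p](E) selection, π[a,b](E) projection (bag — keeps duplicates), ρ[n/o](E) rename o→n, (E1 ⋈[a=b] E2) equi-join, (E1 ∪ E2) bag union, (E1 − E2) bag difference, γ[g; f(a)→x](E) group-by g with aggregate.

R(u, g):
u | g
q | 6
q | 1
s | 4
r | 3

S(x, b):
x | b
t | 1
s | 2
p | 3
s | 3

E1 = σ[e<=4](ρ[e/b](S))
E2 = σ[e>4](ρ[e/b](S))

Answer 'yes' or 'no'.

E1 subexpression sizes:
  S → 4
  ρ[e/b](S) → 4
  σ[e<=4](ρ[e/b](S)) → 4
E2 subexpression sizes:
  S → 4
  ρ[e/b](S) → 4
  σ[e>4](ρ[e/b](S)) → 0

E1 result:
x | e
p | 3
s | 2
s | 3
t | 1
E2 result:
x | e
(0 rows)
Witness: ('t', 1) appears 1× in E1 but 0× in E2.

no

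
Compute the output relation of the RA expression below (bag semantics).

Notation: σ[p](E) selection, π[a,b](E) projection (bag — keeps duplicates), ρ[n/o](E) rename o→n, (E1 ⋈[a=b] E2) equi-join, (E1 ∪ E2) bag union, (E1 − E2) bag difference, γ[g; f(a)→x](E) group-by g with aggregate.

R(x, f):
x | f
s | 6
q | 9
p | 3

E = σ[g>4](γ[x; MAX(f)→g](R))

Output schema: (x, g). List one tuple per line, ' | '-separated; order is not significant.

Stepwise |·|:
  R → 3
  γ[x; MAX(f)→g](R) → 3
  σ[g>4](γ[x; MAX(f)→g](R)) → 2

== RESULT ==
x | g
q | 9
s | 6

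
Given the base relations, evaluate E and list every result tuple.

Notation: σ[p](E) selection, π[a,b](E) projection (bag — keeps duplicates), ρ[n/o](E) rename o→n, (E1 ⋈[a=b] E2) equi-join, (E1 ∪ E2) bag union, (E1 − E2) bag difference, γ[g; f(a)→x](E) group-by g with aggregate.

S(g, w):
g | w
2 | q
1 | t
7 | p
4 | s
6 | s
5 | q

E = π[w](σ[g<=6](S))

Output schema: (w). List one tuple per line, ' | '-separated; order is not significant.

Per-node cardinality:
  S → 6
  σ[g<=6](S) → 5
  π[w](σ[g<=6](S)) → 5

== RESULT ==
w
q
q
s
s
t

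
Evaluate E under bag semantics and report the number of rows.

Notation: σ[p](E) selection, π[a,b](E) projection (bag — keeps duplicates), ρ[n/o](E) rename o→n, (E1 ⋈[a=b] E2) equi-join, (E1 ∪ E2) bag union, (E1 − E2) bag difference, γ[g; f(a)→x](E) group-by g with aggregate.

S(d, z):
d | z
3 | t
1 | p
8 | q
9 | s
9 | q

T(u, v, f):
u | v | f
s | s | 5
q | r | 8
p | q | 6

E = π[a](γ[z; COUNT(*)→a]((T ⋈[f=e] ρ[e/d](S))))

Stepwise |·|:
  T → 3
  S → 5
  ρ[e/d](S) → 5
  (T ⋈[f=e] ρ[e/d](S)) → 1
  γ[z; COUNT(*)→a]((T ⋈[f=e] ρ[e/d](S))) → 1
  π[a](γ[z; COUNT(*)→a]((T ⋈[f=e] ρ[e/d](S)))) → 1

|E| = 1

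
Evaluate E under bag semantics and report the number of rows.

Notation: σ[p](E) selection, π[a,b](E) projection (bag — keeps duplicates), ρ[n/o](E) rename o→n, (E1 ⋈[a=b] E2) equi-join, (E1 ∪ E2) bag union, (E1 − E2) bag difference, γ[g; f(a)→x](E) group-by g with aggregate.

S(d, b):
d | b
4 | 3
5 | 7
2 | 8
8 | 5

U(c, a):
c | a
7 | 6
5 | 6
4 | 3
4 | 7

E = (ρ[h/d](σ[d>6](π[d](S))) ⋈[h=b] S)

Stepwise |·|:
  S → 4
  π[d](S) → 4
  σ[d>6](π[d](S)) → 1
  ρ[h/d](σ[d>6](π[d](S))) → 1
  S → 4
  (ρ[h/d](σ[d>6](π[d](S))) ⋈[h=b] S) → 1

|E| = 1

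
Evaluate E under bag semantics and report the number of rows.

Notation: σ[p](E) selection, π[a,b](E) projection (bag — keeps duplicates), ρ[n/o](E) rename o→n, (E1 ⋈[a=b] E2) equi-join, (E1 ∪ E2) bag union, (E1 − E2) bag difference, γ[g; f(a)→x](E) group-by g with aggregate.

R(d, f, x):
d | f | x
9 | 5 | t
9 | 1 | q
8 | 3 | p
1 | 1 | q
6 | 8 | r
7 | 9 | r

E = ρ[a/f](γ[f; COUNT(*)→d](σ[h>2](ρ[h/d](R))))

Subexpression sizes:
  R → 6
  ρ[h/d](R) → 6
  σ[h>2](ρ[h/d](R)) → 5
  γ[f; COUNT(*)→d](σ[h>2](ρ[h/d](R))) → 5
  ρ[a/f](γ[f; COUNT(*)→d](σ[h>2](ρ[h/d](R)))) → 5

|E| = 5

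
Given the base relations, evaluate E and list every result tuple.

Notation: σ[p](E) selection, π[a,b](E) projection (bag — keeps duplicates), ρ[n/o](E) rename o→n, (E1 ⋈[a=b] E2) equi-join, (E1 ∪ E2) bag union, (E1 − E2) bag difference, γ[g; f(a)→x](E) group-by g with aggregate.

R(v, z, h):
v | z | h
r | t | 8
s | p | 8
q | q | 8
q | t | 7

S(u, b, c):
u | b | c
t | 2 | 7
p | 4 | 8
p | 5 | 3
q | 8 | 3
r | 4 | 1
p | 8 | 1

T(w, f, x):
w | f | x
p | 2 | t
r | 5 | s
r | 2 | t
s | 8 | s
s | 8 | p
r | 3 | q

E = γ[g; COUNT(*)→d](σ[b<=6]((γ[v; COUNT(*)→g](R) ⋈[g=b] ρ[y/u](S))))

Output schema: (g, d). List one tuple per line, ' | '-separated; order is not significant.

Row counts bottom-up:
  R → 4
  γ[v; COUNT(*)→g](R) → 3
  S → 6
  ρ[y/u](S) → 6
  (γ[v; COUNT(*)→g](R) ⋈[g=b] ρ[y/u](S)) → 1
  σ[b<=6]((γ[v; COUNT(*)→g](R) ⋈[g=b] ρ[y/u](S))) → 1
  γ[g; COUNT(*)→d](σ[b<=6]((γ[v; COUNT(*)→g](R) ⋈[g=b] ρ[y/u](S)))) → 1

== RESULT ==
g | d
2 | 1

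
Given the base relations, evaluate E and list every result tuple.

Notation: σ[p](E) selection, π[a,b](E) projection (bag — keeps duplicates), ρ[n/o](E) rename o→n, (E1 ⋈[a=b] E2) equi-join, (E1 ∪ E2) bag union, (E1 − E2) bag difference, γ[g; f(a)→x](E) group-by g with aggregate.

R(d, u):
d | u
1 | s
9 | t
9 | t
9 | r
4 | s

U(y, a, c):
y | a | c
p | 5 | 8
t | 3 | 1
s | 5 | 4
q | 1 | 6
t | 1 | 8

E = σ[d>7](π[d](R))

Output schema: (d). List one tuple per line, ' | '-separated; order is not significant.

Row counts bottom-up:
  R → 5
  π[d](R) → 5
  σ[d>7](π[d](R)) → 3

== RESULT ==
d
9
9
9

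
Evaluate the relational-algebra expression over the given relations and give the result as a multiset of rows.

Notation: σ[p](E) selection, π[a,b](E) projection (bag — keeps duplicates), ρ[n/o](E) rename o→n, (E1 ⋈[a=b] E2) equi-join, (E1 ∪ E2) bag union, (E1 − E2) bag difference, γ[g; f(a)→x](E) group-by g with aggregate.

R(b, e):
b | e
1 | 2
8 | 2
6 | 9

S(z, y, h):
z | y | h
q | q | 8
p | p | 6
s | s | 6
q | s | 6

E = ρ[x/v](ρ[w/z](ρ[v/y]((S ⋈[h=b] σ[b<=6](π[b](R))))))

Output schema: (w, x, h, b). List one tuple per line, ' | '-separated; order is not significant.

Per-node cardinality:
  S → 4
  R → 3
  π[b](R) → 3
  σ[b<=6](π[b](R)) → 2
  (S ⋈[h=b] σ[b<=6](π[b](R))) → 3
  ρ[v/y]((S ⋈[h=b] σ[b<=6](π[b](R)))) → 3
  ρ[w/z](ρ[v/y]((S ⋈[h=b] σ[b<=6](π[b](R))))) → 3
  ρ[x/v](ρ[w/z](ρ[v/y]((S ⋈[h=b] σ[b<=6](π[b](R)))))) → 3

== RESULT ==
w | x | h | b
p | p | 6 | 6
q | s | 6 | 6
s | s | 6 | 6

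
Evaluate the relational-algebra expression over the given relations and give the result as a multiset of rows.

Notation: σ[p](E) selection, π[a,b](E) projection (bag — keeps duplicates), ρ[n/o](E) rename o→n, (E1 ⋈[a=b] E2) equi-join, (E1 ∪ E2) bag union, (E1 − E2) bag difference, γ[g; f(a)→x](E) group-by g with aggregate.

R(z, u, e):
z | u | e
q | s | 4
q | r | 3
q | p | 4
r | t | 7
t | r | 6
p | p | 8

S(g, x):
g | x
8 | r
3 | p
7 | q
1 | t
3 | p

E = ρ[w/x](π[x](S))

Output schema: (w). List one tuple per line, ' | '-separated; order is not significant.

Stepwise |·|:
  S → 5
  π[x](S) → 5
  ρ[w/x](π[x](S)) → 5

== RESULT ==
w
p
p
q
r
t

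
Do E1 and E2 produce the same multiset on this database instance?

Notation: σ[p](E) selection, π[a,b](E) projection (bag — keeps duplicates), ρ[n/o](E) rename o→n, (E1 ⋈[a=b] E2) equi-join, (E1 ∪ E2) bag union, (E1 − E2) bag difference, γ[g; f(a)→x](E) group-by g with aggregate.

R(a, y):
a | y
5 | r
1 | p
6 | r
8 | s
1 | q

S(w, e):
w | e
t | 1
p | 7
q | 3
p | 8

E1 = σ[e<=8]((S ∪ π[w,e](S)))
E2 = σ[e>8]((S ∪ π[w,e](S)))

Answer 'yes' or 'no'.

E1 row counts bottom-up:
  S → 4
  S → 4
  π[w,e](S) → 4
  (S ∪ π[w,e](S)) → 8
  σ[e<=8]((S ∪ π[w,e](S))) → 8
E2 row counts bottom-up:
  S → 4
  S → 4
  π[w,e](S) → 4
  (S ∪ π[w,e](S)) → 8
  σ[e>8]((S ∪ π[w,e](S))) → 0

E1 result:
w | e
p | 7
p | 7
p | 8
p | 8
q | 3
q | 3
t | 1
t | 1
E2 result:
w | e
(0 rows)
Witness: ('q', 3) appears 2× in E1 but 0× in E2.

no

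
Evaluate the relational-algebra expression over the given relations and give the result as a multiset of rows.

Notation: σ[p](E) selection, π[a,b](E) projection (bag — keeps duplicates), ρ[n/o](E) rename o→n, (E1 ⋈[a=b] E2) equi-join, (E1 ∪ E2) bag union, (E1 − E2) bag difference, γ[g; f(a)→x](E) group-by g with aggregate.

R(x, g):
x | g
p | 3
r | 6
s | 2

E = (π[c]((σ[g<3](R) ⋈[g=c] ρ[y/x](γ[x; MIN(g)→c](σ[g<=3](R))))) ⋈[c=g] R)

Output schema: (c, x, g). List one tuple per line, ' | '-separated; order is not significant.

Stepwise |·|:
  R → 3
  σ[g<3](R) → 1
  R → 3
  σ[g<=3](R) → 2
  γ[x; MIN(g)→c](σ[g<=3](R)) → 2
  ρ[y/x](γ[x; MIN(g)→c](σ[g<=3](R))) → 2
  (σ[g<3](R) ⋈[g=c] ρ[y/x](γ[x; MIN(g)→c](σ[g<=3](R)))) → 1
  π[c]((σ[g<3](R) ⋈[g=c] ρ[y/x](γ[x; MIN(g)→c](σ[g<=3](R))))) → 1
  R → 3
  (π[c]((σ[g<3](R) ⋈[g=c] ρ[y/x](γ[x; MIN(g)→c](σ[g<=3](R))))) ⋈[c=g] R) → 1

== RESULT ==
c | x | g
2 | s | 2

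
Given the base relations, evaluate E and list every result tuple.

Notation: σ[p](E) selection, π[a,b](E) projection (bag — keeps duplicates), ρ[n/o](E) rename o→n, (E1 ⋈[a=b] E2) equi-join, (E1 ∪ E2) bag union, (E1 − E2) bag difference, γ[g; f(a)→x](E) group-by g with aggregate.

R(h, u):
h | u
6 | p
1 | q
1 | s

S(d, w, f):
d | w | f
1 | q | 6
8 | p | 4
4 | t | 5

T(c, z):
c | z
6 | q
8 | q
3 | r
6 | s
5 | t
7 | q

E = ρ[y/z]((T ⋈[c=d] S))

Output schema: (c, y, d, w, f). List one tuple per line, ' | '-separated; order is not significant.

Stepwise |·|:
  T → 6
  S → 3
  (T ⋈[c=d] S) → 1
  ρ[y/z]((T ⋈[c=d] S)) → 1

== RESULT ==
c | y | d | w | f
8 | q | 8 | p | 4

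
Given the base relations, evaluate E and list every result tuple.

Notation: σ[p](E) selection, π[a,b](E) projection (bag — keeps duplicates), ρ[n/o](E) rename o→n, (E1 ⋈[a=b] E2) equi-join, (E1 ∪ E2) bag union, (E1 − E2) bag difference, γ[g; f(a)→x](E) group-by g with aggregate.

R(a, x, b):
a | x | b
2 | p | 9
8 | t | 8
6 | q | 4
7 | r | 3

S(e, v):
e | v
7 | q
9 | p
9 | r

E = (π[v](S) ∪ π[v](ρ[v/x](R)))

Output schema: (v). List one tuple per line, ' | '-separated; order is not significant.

Per-node cardinality:
  S → 3
  π[v](S) → 3
  R → 4
  ρ[v/x](R) → 4
  π[v](ρ[v/x](R)) → 4
  (π[v](S) ∪ π[v](ρ[v/x](R))) → 7

== RESULT ==
v
p
p
q
q
r
r
t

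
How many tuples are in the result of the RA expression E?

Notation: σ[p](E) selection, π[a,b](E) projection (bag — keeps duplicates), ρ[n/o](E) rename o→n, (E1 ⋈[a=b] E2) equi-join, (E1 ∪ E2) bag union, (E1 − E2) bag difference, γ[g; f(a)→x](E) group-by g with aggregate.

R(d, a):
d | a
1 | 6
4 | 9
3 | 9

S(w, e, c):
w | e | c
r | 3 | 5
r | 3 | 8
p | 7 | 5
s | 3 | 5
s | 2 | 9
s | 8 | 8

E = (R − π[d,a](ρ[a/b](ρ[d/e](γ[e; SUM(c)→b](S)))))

Subexpression sizes:
  R → 3
  S → 6
  γ[e; SUM(c)→b](S) → 4
  ρ[d/e](γ[e; SUM(c)→b](S)) → 4
  ρ[a/b](ρ[d/e](γ[e; SUM(c)→b](S))) → 4
  π[d,a](ρ[a/b](ρ[d/e](γ[e; SUM(c)→b](S)))) → 4
  (R − π[d,a](ρ[a/b](ρ[d/e](γ[e; SUM(c)→b](S))))) → 3

|E| = 3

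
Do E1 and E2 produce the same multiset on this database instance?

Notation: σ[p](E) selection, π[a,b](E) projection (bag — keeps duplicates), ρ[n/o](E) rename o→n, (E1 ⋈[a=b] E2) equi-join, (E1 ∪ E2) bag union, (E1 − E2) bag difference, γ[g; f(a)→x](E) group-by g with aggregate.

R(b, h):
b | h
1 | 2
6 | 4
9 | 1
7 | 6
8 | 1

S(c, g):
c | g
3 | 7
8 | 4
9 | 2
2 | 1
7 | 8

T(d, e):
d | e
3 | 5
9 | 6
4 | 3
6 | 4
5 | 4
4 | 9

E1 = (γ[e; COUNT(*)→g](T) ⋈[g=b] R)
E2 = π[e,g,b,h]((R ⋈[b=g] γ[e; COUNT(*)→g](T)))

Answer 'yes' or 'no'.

E1 per-node cardinality:
  T → 6
  γ[e; COUNT(*)→g](T) → 5
  R → 5
  (γ[e; COUNT(*)→g](T) ⋈[g=b] R) → 4
E2 per-node cardinality:
  R → 5
  T → 6
  γ[e; COUNT(*)→g](T) → 5
  (R ⋈[b=g] γ[e; COUNT(*)→g](T)) → 4
  π[e,g,b,h]((R ⋈[b=g] γ[e; COUNT(*)→g](T))) → 4

E1 and E2 produce the same multiset:
e | g | b | h
3 | 1 | 1 | 2
5 | 1 | 1 | 2
6 | 1 | 1 | 2
9 | 1 | 1 | 2

yes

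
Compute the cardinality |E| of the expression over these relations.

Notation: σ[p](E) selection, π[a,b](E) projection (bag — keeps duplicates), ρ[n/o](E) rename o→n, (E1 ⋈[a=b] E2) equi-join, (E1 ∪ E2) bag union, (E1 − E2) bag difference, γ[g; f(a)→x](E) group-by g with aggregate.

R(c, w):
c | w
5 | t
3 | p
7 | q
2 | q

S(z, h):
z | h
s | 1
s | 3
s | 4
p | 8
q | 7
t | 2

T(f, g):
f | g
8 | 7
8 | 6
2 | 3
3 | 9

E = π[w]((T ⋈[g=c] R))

Stepwise |·|:
  T → 4
  R → 4
  (T ⋈[g=c] R) → 2
  π[w]((T ⋈[g=c] R)) → 2

|E| = 2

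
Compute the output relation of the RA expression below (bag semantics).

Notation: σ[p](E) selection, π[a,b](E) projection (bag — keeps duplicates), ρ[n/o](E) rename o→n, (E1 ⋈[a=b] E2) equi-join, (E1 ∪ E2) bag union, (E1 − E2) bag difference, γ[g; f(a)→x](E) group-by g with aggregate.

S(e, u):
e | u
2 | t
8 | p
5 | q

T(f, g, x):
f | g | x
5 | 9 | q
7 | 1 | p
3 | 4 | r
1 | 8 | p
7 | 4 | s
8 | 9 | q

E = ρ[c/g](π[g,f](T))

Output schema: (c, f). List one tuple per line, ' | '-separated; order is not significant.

Row counts bottom-up:
  T → 6
  π[g,f](T) → 6
  ρ[c/g](π[g,f](T)) → 6

== RESULT ==
c | f
1 | 7
4 | 3
4 | 7
8 | 1
9 | 5
9 | 8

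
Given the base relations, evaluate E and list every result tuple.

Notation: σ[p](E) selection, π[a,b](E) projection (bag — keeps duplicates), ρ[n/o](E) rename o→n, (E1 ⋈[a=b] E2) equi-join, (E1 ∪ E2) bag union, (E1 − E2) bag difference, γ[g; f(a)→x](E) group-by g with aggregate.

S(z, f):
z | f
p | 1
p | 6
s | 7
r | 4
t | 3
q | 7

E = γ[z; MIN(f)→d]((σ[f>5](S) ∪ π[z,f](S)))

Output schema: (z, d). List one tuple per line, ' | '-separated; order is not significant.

Per-node cardinality:
  S → 6
  σ[f>5](S) → 3
  S → 6
  π[z,f](S) → 6
  (σ[f>5](S) ∪ π[z,f](S)) → 9
  γ[z; MIN(f)→d]((σ[f>5](S) ∪ π[z,f](S))) → 5

== RESULT ==
z | d
p | 1
q | 7
r | 4
s | 7
t | 3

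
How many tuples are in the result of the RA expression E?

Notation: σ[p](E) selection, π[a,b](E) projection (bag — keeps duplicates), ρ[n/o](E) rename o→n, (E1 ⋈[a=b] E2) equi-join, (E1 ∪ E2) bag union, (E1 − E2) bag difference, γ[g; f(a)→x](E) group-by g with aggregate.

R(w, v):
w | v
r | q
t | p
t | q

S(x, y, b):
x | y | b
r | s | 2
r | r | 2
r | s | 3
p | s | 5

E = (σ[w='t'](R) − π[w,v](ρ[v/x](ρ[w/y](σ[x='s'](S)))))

Stepwise |·|:
  R → 3
  σ[w='t'](R) → 2
  S → 4
  σ[x='s'](S) → 0
  ρ[w/y](σ[x='s'](S)) → 0
  ρ[v/x](ρ[w/y](σ[x='s'](S))) → 0
  π[w,v](ρ[v/x](ρ[w/y](σ[x='s'](S)))) → 0
  (σ[w='t'](R) − π[w,v](ρ[v/x](ρ[w/y](σ[x='s'](S))))) → 2

|E| = 2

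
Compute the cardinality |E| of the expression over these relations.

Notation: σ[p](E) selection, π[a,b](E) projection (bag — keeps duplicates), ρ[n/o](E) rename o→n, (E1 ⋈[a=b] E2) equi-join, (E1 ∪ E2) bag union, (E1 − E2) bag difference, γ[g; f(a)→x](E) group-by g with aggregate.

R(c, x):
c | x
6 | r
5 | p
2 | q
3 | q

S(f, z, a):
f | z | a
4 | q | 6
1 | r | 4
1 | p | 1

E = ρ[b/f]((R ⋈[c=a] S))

Per-node cardinality:
  R → 4
  S → 3
  (R ⋈[c=a] S) → 1
  ρ[b/f]((R ⋈[c=a] S)) → 1

|E| = 1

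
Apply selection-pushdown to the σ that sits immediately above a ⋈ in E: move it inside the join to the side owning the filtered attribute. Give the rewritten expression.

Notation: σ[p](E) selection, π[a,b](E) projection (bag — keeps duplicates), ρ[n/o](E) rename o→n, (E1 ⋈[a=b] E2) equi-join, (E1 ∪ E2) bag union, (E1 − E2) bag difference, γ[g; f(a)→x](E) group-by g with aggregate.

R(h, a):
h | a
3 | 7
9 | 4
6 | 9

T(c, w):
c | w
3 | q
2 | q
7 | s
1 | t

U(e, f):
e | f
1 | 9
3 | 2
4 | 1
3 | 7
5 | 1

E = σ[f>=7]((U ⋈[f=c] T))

σ filters on f, owned by the left side.
E' = (σ[f>=7](U) ⋈[f=c] T)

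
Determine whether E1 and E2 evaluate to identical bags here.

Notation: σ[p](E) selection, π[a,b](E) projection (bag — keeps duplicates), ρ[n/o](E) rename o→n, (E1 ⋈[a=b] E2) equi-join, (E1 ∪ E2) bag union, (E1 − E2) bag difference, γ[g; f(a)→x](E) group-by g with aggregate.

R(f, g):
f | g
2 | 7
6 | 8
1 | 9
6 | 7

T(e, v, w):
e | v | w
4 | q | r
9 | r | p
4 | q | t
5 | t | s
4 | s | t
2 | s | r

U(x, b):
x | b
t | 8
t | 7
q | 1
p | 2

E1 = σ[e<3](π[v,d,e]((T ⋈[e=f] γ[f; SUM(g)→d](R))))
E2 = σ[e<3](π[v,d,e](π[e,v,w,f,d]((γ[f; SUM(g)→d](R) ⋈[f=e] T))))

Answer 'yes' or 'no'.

E1 subexpression sizes:
  T → 6
  R → 4
  γ[f; SUM(g)→d](R) → 3
  (T ⋈[e=f] γ[f; SUM(g)→d](R)) → 1
  π[v,d,e]((T ⋈[e=f] γ[f; SUM(g)→d](R))) → 1
  σ[e<3](π[v,d,e]((T ⋈[e=f] γ[f; SUM(g)→d](R)))) → 1
E2 subexpression sizes:
  R → 4
  γ[f; SUM(g)→d](R) → 3
  T → 6
  (γ[f; SUM(g)→d](R) ⋈[f=e] T) → 1
  π[e,v,w,f,d]((γ[f; SUM(g)→d](R) ⋈[f=e] T)) → 1
  π[v,d,e](π[e,v,w,f,d]((γ[f; SUM(g)→d](R) ⋈[f=e] T))) → 1
  σ[e<3](π[v,d,e](π[e,v,w,f,d]((γ[f; SUM(g)→d](R) ⋈[f=e] T)))) → 1

E1 and E2 produce the same multiset:
v | d | e
s | 7 | 2

yes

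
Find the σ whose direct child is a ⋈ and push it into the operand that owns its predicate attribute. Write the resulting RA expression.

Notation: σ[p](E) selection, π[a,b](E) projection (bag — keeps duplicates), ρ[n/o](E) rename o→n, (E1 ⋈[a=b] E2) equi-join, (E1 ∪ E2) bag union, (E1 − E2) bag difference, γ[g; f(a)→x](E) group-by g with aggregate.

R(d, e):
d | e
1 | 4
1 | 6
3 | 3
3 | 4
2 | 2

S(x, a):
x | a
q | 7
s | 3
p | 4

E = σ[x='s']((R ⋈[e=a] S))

σ filters on x, owned by the right side.
E' = (R ⋈[e=a] σ[x='s'](S))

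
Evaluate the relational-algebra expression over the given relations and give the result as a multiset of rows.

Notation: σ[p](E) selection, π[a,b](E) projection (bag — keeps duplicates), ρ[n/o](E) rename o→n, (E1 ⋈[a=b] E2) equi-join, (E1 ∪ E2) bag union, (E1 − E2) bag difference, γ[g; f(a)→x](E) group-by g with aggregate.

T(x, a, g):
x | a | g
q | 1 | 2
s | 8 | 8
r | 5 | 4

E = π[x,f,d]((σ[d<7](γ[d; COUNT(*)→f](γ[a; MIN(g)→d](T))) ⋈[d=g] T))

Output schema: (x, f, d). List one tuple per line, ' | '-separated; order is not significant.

Stepwise |·|:
  T → 3
  γ[a; MIN(g)→d](T) → 3
  γ[d; COUNT(*)→f](γ[a; MIN(g)→d](T)) → 3
  σ[d<7](γ[d; COUNT(*)→f](γ[a; MIN(g)→d](T))) → 2
  T → 3
  (σ[d<7](γ[d; COUNT(*)→f](γ[a; MIN(g)→d](T))) ⋈[d=g] T) → 2
  π[x,f,d]((σ[d<7](γ[d; COUNT(*)→f](γ[a; MIN(g)→d](T))) ⋈[d=g] T)) → 2

== RESULT ==
x | f | d
q | 1 | 2
r | 1 | 4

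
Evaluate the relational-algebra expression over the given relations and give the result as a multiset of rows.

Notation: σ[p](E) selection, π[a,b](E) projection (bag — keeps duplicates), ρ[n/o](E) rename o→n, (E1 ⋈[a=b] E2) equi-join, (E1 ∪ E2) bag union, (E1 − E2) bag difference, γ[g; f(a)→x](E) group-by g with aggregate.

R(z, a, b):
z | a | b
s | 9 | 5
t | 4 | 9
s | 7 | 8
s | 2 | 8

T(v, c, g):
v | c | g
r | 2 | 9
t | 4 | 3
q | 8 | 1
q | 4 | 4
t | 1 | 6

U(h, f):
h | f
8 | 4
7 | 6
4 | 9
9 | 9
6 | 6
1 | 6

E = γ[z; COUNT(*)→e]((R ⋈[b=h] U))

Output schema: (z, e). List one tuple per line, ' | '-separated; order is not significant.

Per-node cardinality:
  R → 4
  U → 6
  (R ⋈[b=h] U) → 3
  γ[z; COUNT(*)→e]((R ⋈[b=h] U)) → 2

== RESULT ==
z | e
s | 2
t | 1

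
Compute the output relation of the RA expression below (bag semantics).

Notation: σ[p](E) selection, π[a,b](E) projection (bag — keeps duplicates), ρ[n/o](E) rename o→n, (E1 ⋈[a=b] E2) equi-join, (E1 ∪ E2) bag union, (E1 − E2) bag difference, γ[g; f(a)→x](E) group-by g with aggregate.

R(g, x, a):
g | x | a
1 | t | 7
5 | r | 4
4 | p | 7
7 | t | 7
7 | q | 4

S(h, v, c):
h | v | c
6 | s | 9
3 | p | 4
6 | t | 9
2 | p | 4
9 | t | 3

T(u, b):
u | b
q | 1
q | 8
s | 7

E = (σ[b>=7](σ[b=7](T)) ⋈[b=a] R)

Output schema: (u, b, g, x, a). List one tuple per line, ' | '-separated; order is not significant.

Subexpression sizes:
  T → 3
  σ[b=7](T) → 1
  σ[b>=7](σ[b=7](T)) → 1
  R → 5
  (σ[b>=7](σ[b=7](T)) ⋈[b=a] R) → 3

== RESULT ==
u | b | g | x | a
s | 7 | 1 | t | 7
s | 7 | 4 | p | 7
s | 7 | 7 | t | 7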